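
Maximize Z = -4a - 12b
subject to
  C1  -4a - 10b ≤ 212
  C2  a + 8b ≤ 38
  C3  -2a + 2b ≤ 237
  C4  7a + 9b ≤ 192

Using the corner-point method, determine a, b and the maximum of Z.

a = 1914/17, b = -1126/17, maximum Z = 5856/17

The optimum lies where -4a - 10b = 212 and 7a + 9b = 192.
Solving simultaneously gives a = 1914/17, b = -1126/17.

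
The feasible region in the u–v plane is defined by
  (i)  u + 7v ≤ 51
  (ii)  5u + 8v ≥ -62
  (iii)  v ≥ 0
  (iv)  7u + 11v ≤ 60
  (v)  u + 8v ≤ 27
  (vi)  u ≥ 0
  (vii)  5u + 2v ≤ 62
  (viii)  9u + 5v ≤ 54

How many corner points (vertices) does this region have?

5

The feasible vertices (each the meet of two boundaries and inside every other half-plane) are:
  (0, 0)
  (6, 0)
  (61/15, 43/15)
  (147/32, 81/32)
  (0, 27/8)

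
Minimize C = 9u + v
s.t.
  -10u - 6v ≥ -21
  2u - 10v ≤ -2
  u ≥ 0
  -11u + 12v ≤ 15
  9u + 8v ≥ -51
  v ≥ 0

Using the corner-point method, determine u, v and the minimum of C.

u = 0, v = 1/5, minimum C = 1/5

Extreme points and C = 9u + v:
  (99/56, 31/56) → C = 461/28
  (27/31, 127/62) → C = 613/62
  (0, 1/5) → C = 1/5
  (0, 5/4) → C = 5/4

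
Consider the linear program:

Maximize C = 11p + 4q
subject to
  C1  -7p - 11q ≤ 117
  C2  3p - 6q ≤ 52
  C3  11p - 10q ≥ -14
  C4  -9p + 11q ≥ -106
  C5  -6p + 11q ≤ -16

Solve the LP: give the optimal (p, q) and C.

p = 30, q = 164/11, maximum C = 4286/11

Feasible corners and C = 11p + 4q:
  (-26/15, -143/15) → C = -286/5
  (-1324/191, -1189/191) → C = -19320/191
  (64/21, -50/7) → C = 104/21
  (-314/61, -260/61) → C = -4494/61
  (30, 164/11) → C = 4286/11

The binding constraints are -9p + 11q = -106 and -6p + 11q = -16.
Solving simultaneously gives p = 30, q = 164/11.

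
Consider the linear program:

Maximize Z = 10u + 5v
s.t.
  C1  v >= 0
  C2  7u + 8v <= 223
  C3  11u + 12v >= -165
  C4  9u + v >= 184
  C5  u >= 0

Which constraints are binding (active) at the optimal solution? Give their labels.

C1 and C2

Corner points and Z = 10u + 5v:
  (223/7, 0) → Z = 2230/7
  (184/9, 0) → Z = 1840/9
  (1249/65, 719/65) → Z = 3217/13

The maximum is at (223/7, 0). Substituting into each constraint, equality holds for C1 and C2; the remaining constraints have slack.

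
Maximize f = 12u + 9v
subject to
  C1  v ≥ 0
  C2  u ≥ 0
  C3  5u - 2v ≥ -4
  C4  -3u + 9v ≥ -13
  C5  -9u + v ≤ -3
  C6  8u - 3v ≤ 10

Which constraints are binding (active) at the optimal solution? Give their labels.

Extreme points and f = 12u + 9v:
  (1/3, 0) → f = 4
  (5/4, 0) → f = 15
  (10/13, 51/13) → f = 579/13
  (32, 82) → f = 1122

The maximum is at (32, 82). Substituting into each constraint, equality holds for C3 and C6; the remaining constraints have slack.

C3 and C6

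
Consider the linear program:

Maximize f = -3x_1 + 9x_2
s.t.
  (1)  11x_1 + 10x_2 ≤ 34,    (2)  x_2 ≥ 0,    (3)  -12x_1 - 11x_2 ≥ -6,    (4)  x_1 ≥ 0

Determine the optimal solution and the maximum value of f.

x_1 = 0, x_2 = 6/11, maximum f = 54/11

Vertices and f = -3x_1 + 9x_2:
  (1/2, 0) → f = -3/2
  (0, 0) → f = 0
  (0, 6/11) → f = 54/11

The optimum lies where -12x_1 - 11x_2 = -6 and x_1 = 0.
Solving simultaneously gives x_1 = 0, x_2 = 6/11.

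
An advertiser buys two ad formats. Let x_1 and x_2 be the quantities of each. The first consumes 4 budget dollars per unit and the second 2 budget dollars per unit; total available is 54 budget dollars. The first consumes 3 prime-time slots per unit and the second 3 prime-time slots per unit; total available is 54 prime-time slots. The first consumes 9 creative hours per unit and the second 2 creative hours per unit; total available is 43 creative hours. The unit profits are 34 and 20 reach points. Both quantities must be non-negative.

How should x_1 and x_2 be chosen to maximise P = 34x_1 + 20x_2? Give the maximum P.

Extreme points and P = 34x_1 + 20x_2:
  (0, 0) → P = 0
  (0, 18) → P = 360
  (43/9, 0) → P = 1462/9
  (1, 17) → P = 374

x_1 = 1, x_2 = 17, maximum P = 374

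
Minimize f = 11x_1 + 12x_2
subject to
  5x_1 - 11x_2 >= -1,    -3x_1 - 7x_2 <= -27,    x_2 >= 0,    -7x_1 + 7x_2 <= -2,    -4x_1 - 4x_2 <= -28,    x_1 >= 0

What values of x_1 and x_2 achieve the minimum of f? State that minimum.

Extreme points and f = 11x_1 + 12x_2:
  (19/4, 9/4) → f = 317/4
  (9, 0) → f = 99
  (11/2, 3/2) → f = 157/2
The feasible region is unbounded (it extends along (11, 5), (1, 0)), but f strictly increases along every unbounded feasible direction, so there is no improving ray and the minimum is attained at a vertex.

x_1 = 11/2, x_2 = 3/2, minimum f = 157/2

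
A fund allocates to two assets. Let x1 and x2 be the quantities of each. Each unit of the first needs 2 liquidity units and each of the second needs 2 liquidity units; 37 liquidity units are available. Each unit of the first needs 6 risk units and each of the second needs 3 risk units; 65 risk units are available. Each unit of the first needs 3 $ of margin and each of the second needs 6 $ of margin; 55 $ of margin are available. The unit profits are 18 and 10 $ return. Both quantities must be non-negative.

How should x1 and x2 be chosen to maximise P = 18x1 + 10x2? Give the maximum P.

Extreme points and P = 18x1 + 10x2:
  (0, 0) → P = 0
  (0, 55/6) → P = 275/3
  (65/6, 0) → P = 195
  (25/3, 5) → P = 200

The binding constraints are 6x1 + 3x2 = 65 and 3x1 + 6x2 = 55.
Solving simultaneously gives x1 = 25/3, x2 = 5.

x1 = 25/3, x2 = 5, maximum P = 200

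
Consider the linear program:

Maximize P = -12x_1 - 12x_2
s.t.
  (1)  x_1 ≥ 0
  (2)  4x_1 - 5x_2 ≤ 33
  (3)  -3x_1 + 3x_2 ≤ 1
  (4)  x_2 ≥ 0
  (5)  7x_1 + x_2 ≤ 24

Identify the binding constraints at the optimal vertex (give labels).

Feasible corners and P = -12x_1 - 12x_2:
  (0, 1/3) → P = -4
  (0, 0) → P = 0
  (71/24, 79/24) → P = -75
  (24/7, 0) → P = -288/7

The maximum is at (0, 0). Substituting into each constraint, equality holds for (1) and (4); the remaining constraints have slack.

(1) and (4)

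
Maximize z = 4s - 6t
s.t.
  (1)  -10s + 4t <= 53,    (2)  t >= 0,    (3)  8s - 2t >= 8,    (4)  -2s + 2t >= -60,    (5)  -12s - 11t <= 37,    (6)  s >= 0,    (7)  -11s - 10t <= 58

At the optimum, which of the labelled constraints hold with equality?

Corner points and z = 4s - 6t:
  (23/2, 42) → z = -206
  (1, 0) → z = 4
  (30, 0) → z = 120
The feasible region is unbounded (it extends along (2, 5), (1, 1)), but z strictly decreases along every unbounded feasible direction, so there is no improving ray and the maximum is attained at a vertex.

The maximum is at (30, 0). Substituting into each constraint, equality holds for (2) and (4); the remaining constraints have slack.

(2) and (4)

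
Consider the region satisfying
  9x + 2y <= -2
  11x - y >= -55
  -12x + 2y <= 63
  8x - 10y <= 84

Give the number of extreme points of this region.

Intersecting each pair of boundary lines and keeping only the points that satisfy every inequality leaves:
  (-65/21, 181/14)
  (74/53, -386/53)
  (-47/10, 33/10)
  (-317/51, -682/51)

4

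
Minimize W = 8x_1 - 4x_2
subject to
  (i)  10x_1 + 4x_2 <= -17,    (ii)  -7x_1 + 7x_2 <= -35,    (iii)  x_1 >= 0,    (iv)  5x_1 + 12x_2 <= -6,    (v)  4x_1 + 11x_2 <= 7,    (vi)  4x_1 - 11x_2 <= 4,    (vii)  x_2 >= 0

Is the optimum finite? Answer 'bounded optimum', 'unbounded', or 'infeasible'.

infeasible

The boundaries 4x_1 - 11x_2 = 4 and x_2 = 0 meet at (1, 0), but that point violates 10x_1 + 4x_2 ≤ -17. Every candidate vertex is excluded by some other constraint, so the feasible region is empty.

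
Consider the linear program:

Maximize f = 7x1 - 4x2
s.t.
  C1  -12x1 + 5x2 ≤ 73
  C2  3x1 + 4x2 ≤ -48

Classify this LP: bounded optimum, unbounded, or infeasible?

From the feasible point (-76/9, -17/3), moving in the direction (4, -3) keeps every constraint satisfied while f increases without bound.

unbounded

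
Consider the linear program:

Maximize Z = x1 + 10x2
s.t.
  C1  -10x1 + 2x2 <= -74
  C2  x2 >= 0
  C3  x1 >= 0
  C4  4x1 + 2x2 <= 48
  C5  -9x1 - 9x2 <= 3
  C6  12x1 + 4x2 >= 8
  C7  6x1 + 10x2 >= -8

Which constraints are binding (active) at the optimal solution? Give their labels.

C1 and C4

Extreme points and Z = x1 + 10x2:
  (37/5, 0) → Z = 37/5
  (61/7, 46/7) → Z = 521/7
  (12, 0) → Z = 12

The maximum is at (61/7, 46/7). Substituting into each constraint, equality holds for C1 and C4; the remaining constraints have slack.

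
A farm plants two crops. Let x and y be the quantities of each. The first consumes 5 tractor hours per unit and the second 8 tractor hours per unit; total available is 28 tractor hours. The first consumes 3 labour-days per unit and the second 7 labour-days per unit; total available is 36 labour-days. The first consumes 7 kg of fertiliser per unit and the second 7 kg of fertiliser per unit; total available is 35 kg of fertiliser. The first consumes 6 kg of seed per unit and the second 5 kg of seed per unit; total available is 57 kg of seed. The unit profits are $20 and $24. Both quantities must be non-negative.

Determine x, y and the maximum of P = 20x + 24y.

x = 4, y = 1, maximum P = 104

Corner points and P = 20x + 24y:
  (0, 0) → P = 0
  (0, 7/2) → P = 84
  (5, 0) → P = 100
  (4, 1) → P = 104

The optimum lies where 5x + 8y = 28 and 7x + 7y = 35.
Solving simultaneously gives x = 4, y = 1.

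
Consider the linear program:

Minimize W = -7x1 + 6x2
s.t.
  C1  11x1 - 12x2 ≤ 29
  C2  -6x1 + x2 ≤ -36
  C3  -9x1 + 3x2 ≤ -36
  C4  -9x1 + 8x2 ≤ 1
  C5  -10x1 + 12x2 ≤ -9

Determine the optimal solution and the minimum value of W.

Extreme points and W = -7x1 + 6x2:
  (403/61, 222/61) → W = -1489/61
  (20, 191/12) → W = -89/2
  (423/62, 153/31) → W = -1125/62

The optimum lies where 11x1 - 12x2 = 29 and -10x1 + 12x2 = -9.
Solving simultaneously gives x1 = 20, x2 = 191/12.

x1 = 20, x2 = 191/12, minimum W = -89/2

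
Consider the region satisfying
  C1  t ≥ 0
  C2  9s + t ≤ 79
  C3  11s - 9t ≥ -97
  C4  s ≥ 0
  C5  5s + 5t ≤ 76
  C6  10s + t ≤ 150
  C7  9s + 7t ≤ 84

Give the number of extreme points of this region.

5

Intersecting each pair of boundary lines and keeping only the points that satisfy every inequality leaves:
  (79/9, 0)
  (0, 0)
  (469/54, 5/6)
  (0, 97/9)
  (77/158, 1797/158)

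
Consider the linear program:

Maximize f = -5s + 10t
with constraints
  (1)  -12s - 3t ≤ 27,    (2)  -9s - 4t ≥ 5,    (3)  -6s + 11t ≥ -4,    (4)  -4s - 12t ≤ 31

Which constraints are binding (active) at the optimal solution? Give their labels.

Corner points and f = -5s + 10t:
  (-31/7, 61/7) → f = 765/7
  (-19/10, -7/5) → f = -9/2
  (-13/41, -22/41) → f = -155/41

The maximum is at (-31/7, 61/7). Substituting into each constraint, equality holds for (1) and (2); the remaining constraints have slack.

(1) and (2)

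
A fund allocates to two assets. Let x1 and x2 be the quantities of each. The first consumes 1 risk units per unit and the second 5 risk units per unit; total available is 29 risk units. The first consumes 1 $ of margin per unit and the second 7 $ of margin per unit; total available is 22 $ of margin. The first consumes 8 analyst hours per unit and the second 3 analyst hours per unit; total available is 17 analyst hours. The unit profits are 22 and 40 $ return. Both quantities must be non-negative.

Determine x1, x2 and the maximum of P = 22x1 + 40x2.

Extreme points and P = 22x1 + 40x2:
  (0, 0) → P = 0
  (0, 22/7) → P = 880/7
  (17/8, 0) → P = 187/4
  (1, 3) → P = 142

The binding constraints are x1 + 7x2 = 22 and 8x1 + 3x2 = 17.
Solving simultaneously gives x1 = 1, x2 = 3.

x1 = 1, x2 = 3, maximum P = 142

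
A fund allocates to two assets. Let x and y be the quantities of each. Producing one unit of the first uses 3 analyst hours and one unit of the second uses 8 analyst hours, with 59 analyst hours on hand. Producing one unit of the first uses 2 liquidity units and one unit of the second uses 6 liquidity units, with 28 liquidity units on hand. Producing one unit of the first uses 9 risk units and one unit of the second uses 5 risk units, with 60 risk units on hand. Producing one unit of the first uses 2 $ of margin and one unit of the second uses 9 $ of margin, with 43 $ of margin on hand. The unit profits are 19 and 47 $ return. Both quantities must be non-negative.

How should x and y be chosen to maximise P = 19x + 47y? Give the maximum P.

x = 5, y = 3, maximum P = 236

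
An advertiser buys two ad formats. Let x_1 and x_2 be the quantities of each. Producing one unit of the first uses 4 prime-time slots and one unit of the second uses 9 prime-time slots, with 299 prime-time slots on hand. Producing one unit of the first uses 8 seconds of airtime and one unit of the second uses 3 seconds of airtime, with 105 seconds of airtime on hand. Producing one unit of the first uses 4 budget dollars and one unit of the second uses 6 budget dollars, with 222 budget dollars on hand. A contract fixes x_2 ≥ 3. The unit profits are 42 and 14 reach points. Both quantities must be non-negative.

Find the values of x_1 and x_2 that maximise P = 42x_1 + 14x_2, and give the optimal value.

The optimum lies where 8x_1 + 3x_2 = 105 and x_2 = 3.
Solving simultaneously gives x_1 = 12, x_2 = 3.

x_1 = 12, x_2 = 3, maximum P = 546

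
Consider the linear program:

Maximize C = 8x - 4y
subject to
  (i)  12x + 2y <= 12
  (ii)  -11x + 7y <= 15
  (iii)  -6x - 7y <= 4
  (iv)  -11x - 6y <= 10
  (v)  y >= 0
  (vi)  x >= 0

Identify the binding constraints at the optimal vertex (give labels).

(i) and (v)

Extreme points and C = 8x - 4y:
  (27/53, 156/53) → C = -408/53
  (1, 0) → C = 8
  (0, 15/7) → C = -60/7
  (0, 0) → C = 0

The maximum is at (1, 0). Substituting into each constraint, equality holds for (i) and (v); the remaining constraints have slack.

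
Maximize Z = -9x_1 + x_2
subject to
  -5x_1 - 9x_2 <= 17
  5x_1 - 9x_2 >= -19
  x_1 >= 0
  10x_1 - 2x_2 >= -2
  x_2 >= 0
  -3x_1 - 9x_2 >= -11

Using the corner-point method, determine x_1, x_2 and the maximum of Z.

x_1 = 0, x_2 = 1, maximum Z = 1

Corner points and Z = -9x_1 + x_2:
  (0, 1) → Z = 1
  (0, 0) → Z = 0
  (1/24, 29/24) → Z = 5/6
  (11/3, 0) → Z = -33

The optimum lies where x_1 = 0 and 10x_1 - 2x_2 = -2.
Solving simultaneously gives x_1 = 0, x_2 = 1.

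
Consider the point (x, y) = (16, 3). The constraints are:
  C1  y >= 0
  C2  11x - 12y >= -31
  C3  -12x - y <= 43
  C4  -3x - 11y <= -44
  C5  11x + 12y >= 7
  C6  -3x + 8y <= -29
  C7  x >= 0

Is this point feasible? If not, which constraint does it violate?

Constraint C6: -3x + 8y = -24, which is not ≤ -29. All other constraints are satisfied.

not feasible — violates C6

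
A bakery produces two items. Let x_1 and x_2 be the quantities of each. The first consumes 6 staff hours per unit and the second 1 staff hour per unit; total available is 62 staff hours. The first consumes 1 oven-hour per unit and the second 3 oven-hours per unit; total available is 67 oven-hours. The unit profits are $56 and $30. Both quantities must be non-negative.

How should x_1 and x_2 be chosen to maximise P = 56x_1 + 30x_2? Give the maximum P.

x_1 = 7, x_2 = 20, maximum P = 992

Vertices and P = 56x_1 + 30x_2:
  (0, 0) → P = 0
  (0, 67/3) → P = 670
  (31/3, 0) → P = 1736/3
  (7, 20) → P = 992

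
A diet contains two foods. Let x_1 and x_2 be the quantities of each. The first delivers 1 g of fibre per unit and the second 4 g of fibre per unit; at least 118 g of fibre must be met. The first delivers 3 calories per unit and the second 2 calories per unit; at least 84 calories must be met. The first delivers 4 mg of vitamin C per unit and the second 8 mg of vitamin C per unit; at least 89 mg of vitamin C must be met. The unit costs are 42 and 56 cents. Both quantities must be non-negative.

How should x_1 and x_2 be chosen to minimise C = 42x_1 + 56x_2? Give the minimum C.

x_1 = 10, x_2 = 27, minimum C = 1932

Feasible corners and C = 42x_1 + 56x_2:
  (0, 42) → C = 2352
  (118, 0) → C = 4956
  (10, 27) → C = 1932
The feasible region is unbounded (it extends along (0, 1), (1, 0)), but C strictly increases along every unbounded feasible direction, so there is no improving ray and the minimum is attained at a vertex.

The binding constraints are x_1 + 4x_2 = 118 and 3x_1 + 2x_2 = 84.
Solving simultaneously gives x_1 = 10, x_2 = 27.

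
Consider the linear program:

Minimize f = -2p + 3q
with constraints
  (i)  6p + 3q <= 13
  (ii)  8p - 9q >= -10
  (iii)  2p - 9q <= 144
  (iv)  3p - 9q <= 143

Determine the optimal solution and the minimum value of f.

p = 26/3, q = -13, minimum f = -169/3

Extreme points and f = -2p + 3q:
  (29/26, 82/39) → f = 53/13
  (26/3, -13) → f = -169/3
  (-77/3, -586/27) → f = -124/9
  (-1, -146/9) → f = -140/3

The binding constraints are 6p + 3q = 13 and 3p - 9q = 143.
Solving simultaneously gives p = 26/3, q = -13.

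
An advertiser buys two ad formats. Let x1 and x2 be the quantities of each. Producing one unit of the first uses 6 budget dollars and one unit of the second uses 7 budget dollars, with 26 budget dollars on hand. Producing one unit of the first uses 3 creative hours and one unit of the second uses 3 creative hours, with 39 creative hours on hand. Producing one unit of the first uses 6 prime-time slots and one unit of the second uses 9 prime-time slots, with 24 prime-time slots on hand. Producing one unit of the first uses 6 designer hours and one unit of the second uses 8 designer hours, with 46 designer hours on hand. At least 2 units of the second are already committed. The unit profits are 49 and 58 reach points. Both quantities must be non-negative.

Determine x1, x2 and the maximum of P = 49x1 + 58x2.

Vertices and P = 49x1 + 58x2:
  (0, 8/3) → P = 464/3
  (0, 2) → P = 116
  (1, 2) → P = 165

The binding constraints are 6x1 + 9x2 = 24 and x2 = 2.
Solving simultaneously gives x1 = 1, x2 = 2.

x1 = 1, x2 = 2, maximum P = 165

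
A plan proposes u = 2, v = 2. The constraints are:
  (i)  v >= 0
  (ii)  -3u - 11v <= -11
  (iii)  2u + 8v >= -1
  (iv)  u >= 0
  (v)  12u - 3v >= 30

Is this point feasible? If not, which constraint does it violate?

Constraint (v): 12u - 3v = 18, which is not ≥ 30. All other constraints are satisfied.

not feasible — violates (v)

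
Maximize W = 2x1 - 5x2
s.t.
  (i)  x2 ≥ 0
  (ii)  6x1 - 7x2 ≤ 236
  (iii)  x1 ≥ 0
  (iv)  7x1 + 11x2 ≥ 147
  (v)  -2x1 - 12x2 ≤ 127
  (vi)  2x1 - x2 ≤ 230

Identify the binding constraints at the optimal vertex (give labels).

(i) and (ii)

Corner points and W = 2x1 - 5x2:
  (118/3, 0) → W = 236/3
  (21, 0) → W = 42
  (687/4, 227/2) → W = -224
  (0, 147/11) → W = -735/11
The feasible region is unbounded (it extends along (0, 1), (1, 2)), but W strictly decreases along every unbounded feasible direction, so there is no improving ray and the maximum is attained at a vertex.

The maximum is at (118/3, 0). Substituting into each constraint, equality holds for (i) and (ii); the remaining constraints have slack.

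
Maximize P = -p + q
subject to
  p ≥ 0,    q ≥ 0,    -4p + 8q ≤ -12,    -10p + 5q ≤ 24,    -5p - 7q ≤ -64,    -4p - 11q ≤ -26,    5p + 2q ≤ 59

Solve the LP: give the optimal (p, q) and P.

The optimum lies where -4p + 8q = -12 and -5p - 7q = -64.
Solving simultaneously gives p = 149/17, q = 49/17.

p = 149/17, q = 49/17, maximum P = -100/17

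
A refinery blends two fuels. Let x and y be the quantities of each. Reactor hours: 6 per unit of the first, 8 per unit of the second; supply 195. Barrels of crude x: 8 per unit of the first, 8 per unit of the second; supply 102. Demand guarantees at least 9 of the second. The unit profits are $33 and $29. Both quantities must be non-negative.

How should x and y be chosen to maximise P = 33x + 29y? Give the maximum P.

Feasible corners and P = 33x + 29y:
  (0, 51/4) → P = 1479/4
  (0, 9) → P = 261
  (15/4, 9) → P = 1539/4

x = 15/4, y = 9, maximum P = 1539/4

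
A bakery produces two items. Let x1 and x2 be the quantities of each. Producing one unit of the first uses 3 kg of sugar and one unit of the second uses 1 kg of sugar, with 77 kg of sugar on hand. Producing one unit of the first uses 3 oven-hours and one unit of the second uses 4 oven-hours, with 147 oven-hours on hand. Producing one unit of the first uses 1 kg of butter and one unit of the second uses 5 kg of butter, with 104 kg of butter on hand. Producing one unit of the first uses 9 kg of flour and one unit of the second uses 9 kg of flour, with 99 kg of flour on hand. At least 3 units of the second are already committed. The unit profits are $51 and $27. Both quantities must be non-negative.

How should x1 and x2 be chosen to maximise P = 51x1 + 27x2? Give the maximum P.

x1 = 8, x2 = 3, maximum P = 489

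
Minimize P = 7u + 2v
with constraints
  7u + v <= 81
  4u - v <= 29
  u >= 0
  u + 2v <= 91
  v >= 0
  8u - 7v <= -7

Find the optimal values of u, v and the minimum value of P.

u = 0, v = 1, minimum P = 2

Extreme points and P = 7u + 2v:
  (71/13, 556/13) → P = 1609/13
  (560/57, 697/57) → P = 5314/57
  (0, 91/2) → P = 91
  (0, 1) → P = 2

The binding constraints are u = 0 and 8u - 7v = -7.
Solving simultaneously gives u = 0, v = 1.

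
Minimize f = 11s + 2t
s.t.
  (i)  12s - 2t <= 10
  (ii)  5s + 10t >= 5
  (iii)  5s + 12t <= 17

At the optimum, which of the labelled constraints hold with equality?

Vertices and f = 11s + 2t:
  (11/13, 1/13) → f = 123/13
  (1, 1) → f = 13
  (-11, 6) → f = -109

The minimum is at (-11, 6). Substituting into each constraint, equality holds for (ii) and (iii); the remaining constraints have slack.

(ii) and (iii)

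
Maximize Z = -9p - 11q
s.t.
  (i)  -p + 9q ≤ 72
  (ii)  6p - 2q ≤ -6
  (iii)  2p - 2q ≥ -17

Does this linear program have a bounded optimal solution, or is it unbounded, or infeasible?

From the feasible point (45/26, 213/26), moving in the direction (-2, -2) keeps every constraint satisfied while Z increases without bound.

unbounded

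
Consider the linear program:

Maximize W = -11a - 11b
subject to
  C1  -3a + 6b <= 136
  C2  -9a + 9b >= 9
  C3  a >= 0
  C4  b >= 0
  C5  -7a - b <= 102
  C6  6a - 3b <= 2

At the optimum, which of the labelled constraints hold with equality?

Vertices and W = -11a - 11b:
  (0, 68/3) → W = -748/3
  (140/9, 274/9) → W = -506
  (0, 1) → W = -11
  (5/3, 8/3) → W = -143/3

The maximum is at (0, 1). Substituting into each constraint, equality holds for C2 and C3; the remaining constraints have slack.

C2 and C3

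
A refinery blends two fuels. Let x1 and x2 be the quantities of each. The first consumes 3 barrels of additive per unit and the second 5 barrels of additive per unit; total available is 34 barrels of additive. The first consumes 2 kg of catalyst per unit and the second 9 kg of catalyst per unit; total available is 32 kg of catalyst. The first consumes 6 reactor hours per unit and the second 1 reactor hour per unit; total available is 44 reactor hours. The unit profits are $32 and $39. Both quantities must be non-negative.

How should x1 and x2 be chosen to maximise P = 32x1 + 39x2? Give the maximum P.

x1 = 7, x2 = 2, maximum P = 302

Vertices and P = 32x1 + 39x2:
  (0, 0) → P = 0
  (0, 32/9) → P = 416/3
  (22/3, 0) → P = 704/3
  (7, 2) → P = 302

At the optimal vertex, 2x1 + 9x2 = 32 and 6x1 + x2 = 44.
Solving simultaneously gives x1 = 7, x2 = 2.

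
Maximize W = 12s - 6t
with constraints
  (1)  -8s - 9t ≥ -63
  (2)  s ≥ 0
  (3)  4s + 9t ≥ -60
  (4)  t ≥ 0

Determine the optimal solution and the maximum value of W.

Feasible corners and W = 12s - 6t:
  (0, 7) → W = -42
  (63/8, 0) → W = 189/2
  (0, 0) → W = 0

s = 63/8, t = 0, maximum W = 189/2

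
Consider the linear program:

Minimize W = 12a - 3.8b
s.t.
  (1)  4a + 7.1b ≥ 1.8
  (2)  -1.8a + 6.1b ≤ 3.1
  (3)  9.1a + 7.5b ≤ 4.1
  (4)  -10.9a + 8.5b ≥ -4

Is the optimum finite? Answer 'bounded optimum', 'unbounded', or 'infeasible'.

bounded optimum

Vertices and W = 12a - 3.8b:
  (-1103/3718, 782/1859) → W = -47948/9295
  (4370/11139, 362/11139) → W = 255322/55695
  (176/6901, 3559/6901) → W = -57061/34505
  (1297/3182, 829/15910) → W = 373349/79550
The feasible region has finitely many vertices and no improving ray; the minimum is -47948/9295 at (-1103/3718, 782/1859).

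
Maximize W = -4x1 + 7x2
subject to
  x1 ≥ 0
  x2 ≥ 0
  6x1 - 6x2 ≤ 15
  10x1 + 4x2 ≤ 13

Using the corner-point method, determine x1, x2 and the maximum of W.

x1 = 0, x2 = 13/4, maximum W = 91/4

Vertices and W = -4x1 + 7x2:
  (0, 0) → W = 0
  (0, 13/4) → W = 91/4
  (13/10, 0) → W = -26/5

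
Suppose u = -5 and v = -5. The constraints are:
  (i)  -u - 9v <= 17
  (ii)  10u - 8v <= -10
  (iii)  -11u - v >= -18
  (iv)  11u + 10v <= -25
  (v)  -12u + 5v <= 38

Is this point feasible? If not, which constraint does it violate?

not feasible — violates (i)

Constraint (i): -u - 9v = 50, which is not ≤ 17. All other constraints are satisfied.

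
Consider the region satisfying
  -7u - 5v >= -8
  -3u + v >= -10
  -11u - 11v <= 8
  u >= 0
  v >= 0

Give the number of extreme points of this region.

3

Pairwise boundary intersections that survive every other constraint:
  (0, 8/5)
  (8/7, 0)
  (0, 0)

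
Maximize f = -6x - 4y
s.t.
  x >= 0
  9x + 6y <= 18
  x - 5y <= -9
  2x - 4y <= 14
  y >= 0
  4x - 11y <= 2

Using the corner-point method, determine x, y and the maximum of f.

x = 0, y = 9/5, maximum f = -36/5

Vertices and f = -6x - 4y:
  (0, 3) → f = -12
  (0, 9/5) → f = -36/5
  (12/17, 33/17) → f = -12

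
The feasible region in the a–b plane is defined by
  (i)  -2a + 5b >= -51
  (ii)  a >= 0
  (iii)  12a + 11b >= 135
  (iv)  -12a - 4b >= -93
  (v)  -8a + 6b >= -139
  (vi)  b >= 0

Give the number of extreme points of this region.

Of the 15 pairwise boundary intersections, those satisfying every inequality are:
  (0, 135/11)
  (0, 93/4)
  (23/4, 6)

3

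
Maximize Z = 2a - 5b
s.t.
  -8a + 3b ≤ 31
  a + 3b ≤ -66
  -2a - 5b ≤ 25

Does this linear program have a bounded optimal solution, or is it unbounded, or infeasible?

From the feasible point (255, -107), moving in the direction (3, -1) keeps every constraint satisfied while Z increases without bound.

unbounded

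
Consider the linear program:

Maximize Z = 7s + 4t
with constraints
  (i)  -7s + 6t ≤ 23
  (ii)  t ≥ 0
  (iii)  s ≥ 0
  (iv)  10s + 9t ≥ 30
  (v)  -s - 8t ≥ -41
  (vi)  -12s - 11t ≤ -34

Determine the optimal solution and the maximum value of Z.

At the optimal vertex, t = 0 and -s - 8t = -41.
Solving simultaneously gives s = 41, t = 0.

s = 41, t = 0, maximum Z = 287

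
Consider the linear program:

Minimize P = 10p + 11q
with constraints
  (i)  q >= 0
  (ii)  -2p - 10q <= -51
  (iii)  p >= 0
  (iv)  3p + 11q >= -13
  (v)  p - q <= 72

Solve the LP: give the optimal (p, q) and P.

Feasible corners and P = 10p + 11q:
  (51/2, 0) → P = 255
  (72, 0) → P = 720
  (0, 51/10) → P = 561/10
The feasible region is unbounded (it extends along (0, 1), (1, 1)), but P strictly increases along every unbounded feasible direction, so there is no improving ray and the minimum is attained at a vertex.

The optimum lies where -2p - 10q = -51 and p = 0.
Solving simultaneously gives p = 0, q = 51/10.

p = 0, q = 51/10, minimum P = 561/10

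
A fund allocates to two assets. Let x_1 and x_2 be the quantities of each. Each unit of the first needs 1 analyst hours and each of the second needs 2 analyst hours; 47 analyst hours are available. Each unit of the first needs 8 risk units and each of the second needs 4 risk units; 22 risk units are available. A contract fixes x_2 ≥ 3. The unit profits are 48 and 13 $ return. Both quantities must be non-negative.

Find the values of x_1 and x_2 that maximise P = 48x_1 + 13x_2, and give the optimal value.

x_1 = 5/4, x_2 = 3, maximum P = 99

Feasible corners and P = 48x_1 + 13x_2:
  (0, 11/2) → P = 143/2
  (0, 3) → P = 39
  (5/4, 3) → P = 99

At the optimal vertex, 8x_1 + 4x_2 = 22 and x_2 = 3.
Solving simultaneously gives x_1 = 5/4, x_2 = 3.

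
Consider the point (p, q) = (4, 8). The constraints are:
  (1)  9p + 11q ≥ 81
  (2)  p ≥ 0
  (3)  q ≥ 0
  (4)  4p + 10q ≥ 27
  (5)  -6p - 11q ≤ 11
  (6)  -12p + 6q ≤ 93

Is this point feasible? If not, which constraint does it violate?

(1): 124 ≥ 81 ✓
(2): 4 ≥ 0 ✓
(3): 8 ≥ 0 ✓
(4): 96 ≥ 27 ✓
(5): -112 ≤ 11 ✓
(6): 0 ≤ 93 ✓

feasible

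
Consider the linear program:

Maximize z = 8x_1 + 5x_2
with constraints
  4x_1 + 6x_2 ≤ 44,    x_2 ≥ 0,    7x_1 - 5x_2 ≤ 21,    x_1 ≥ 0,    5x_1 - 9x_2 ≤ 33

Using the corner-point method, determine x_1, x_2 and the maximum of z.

x_1 = 173/31, x_2 = 112/31, maximum z = 1944/31

Extreme points and z = 8x_1 + 5x_2:
  (173/31, 112/31) → z = 1944/31
  (0, 22/3) → z = 110/3
  (3, 0) → z = 24
  (0, 0) → z = 0

The optimum lies where 4x_1 + 6x_2 = 44 and 7x_1 - 5x_2 = 21.
Solving simultaneously gives x_1 = 173/31, x_2 = 112/31.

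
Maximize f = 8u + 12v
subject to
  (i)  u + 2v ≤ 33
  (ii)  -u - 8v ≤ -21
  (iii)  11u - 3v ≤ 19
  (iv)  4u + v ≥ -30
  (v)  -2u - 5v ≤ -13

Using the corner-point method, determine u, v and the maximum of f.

Corner points and f = 8u + 12v:
  (137/25, 344/25) → f = 5224/25
  (-93/7, 162/7) → f = 1200/7
  (215/91, 212/91) → f = 328/7
  (-1/11, 29/11) → f = 340/11
  (-163/18, 56/9) → f = 20/9

At the optimal vertex, u + 2v = 33 and 11u - 3v = 19.
Solving simultaneously gives u = 137/25, v = 344/25.

u = 137/25, v = 344/25, maximum f = 5224/25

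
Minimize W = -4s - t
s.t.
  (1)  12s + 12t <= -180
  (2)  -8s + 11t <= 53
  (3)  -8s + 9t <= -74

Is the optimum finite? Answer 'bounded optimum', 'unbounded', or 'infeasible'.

From the feasible point (-61/17, -194/17), moving in the direction (12, -12) keeps every constraint satisfied while W decreases without bound.

unbounded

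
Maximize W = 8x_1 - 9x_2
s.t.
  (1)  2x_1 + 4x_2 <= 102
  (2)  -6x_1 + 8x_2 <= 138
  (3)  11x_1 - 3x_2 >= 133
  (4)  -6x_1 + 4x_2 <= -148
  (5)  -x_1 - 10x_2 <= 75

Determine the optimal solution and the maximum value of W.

Corner points and W = 8x_1 - 9x_2:
  (125/4, 79/8) → W = 1289/8
  (165/2, -63/4) → W = 3207/4
  (295/16, -299/32) → W = 7411/32

x_1 = 165/2, x_2 = -63/4, maximum W = 3207/4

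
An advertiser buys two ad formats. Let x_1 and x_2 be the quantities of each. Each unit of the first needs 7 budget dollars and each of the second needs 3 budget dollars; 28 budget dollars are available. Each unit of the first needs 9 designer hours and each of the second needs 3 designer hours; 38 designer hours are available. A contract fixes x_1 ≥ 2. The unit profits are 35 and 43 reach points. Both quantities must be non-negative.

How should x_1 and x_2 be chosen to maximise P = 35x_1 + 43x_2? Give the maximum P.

x_1 = 2, x_2 = 14/3, maximum P = 812/3

Vertices and P = 35x_1 + 43x_2:
  (4, 0) → P = 140
  (2, 0) → P = 70
  (2, 14/3) → P = 812/3

The binding constraints are 7x_1 + 3x_2 = 28 and x_1 = 2.
Solving simultaneously gives x_1 = 2, x_2 = 14/3.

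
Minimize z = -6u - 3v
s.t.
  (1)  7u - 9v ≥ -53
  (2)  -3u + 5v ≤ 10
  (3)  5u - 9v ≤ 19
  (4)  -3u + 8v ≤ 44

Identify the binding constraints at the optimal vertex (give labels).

Corner points and z = -6u - 3v:
  (-175/8, -89/8) → z = 1317/8
  (-36, -199/9) → z = 847/3
  (140/9, 34/3) → z = -382/3
  (548/13, 277/13) → z = -4119/13

The minimum is at (548/13, 277/13). Substituting into each constraint, equality holds for (3) and (4); the remaining constraints have slack.

(3) and (4)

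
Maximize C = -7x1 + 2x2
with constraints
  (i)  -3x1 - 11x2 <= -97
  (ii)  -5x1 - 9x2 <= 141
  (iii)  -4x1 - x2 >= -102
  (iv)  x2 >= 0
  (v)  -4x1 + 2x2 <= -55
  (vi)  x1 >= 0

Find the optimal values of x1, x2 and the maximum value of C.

x1 = 799/50, x2 = 223/50, maximum C = -5147/50

Vertices and C = -7x1 + 2x2:
  (25, 2) → C = -171
  (799/50, 223/50) → C = -5147/50
  (259/12, 47/3) → C = -479/4

The binding constraints are -3x1 - 11x2 = -97 and -4x1 + 2x2 = -55.
Solving simultaneously gives x1 = 799/50, x2 = 223/50.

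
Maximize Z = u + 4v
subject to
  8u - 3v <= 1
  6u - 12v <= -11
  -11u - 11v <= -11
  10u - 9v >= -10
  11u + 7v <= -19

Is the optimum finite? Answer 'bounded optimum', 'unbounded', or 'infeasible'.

The boundaries 8u - 3v = 1 and 6u - 12v = -11 meet at (15/26, 47/39), but that point violates 11u + 7v ≤ -19. Every candidate vertex is excluded by some other constraint, so the feasible region is empty.

infeasible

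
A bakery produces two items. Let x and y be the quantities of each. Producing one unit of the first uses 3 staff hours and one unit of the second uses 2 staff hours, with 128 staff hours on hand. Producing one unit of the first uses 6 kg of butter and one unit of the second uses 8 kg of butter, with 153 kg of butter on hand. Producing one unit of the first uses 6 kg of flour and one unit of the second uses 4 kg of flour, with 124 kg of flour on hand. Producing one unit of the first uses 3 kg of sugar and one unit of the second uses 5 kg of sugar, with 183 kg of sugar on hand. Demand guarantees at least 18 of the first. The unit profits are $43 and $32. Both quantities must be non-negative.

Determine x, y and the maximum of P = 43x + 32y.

Vertices and P = 43x + 32y:
  (62/3, 0) → P = 2666/3
  (18, 0) → P = 774
  (18, 4) → P = 902

The binding constraints are 6x + 4y = 124 and x = 18.
Solving simultaneously gives x = 18, y = 4.

x = 18, y = 4, maximum P = 902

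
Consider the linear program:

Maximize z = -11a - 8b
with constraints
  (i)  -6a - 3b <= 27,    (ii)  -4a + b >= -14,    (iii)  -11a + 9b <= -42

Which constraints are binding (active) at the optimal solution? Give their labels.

(i) and (ii)

Extreme points and z = -11a - 8b:
  (5/6, -32/3) → z = 457/6
  (-39/29, -183/29) → z = 1893/29
  (84/25, -14/25) → z = -812/25

The maximum is at (5/6, -32/3). Substituting into each constraint, equality holds for (i) and (ii); the remaining constraints have slack.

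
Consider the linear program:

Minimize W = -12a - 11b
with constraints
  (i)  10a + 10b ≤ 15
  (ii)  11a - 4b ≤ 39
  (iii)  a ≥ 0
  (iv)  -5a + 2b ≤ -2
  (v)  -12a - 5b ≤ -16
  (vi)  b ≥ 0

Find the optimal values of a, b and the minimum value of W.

Extreme points and W = -12a - 11b:
  (17/14, 2/7) → W = -124/7
  (3/2, 0) → W = -18
  (4/3, 0) → W = -16

At the optimal vertex, 10a + 10b = 15 and b = 0.
Solving simultaneously gives a = 3/2, b = 0.

a = 3/2, b = 0, minimum W = -18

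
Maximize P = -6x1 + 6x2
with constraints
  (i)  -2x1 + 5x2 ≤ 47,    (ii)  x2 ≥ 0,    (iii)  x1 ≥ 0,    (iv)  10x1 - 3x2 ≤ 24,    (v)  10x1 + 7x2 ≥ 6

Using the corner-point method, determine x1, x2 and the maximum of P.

x1 = 0, x2 = 47/5, maximum P = 282/5

The optimum lies where -2x1 + 5x2 = 47 and x1 = 0.
Solving simultaneously gives x1 = 0, x2 = 47/5.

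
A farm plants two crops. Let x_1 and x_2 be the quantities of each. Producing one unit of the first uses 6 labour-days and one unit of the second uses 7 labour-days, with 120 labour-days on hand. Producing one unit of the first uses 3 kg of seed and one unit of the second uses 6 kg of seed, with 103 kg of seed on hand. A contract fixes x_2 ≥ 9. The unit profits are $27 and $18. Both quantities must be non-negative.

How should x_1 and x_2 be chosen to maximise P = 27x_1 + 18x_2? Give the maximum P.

x_1 = 19/2, x_2 = 9, maximum P = 837/2

Feasible corners and P = 27x_1 + 18x_2:
  (0, 120/7) → P = 2160/7
  (0, 9) → P = 162
  (19/2, 9) → P = 837/2

The binding constraints are 6x_1 + 7x_2 = 120 and x_2 = 9.
Solving simultaneously gives x_1 = 19/2, x_2 = 9.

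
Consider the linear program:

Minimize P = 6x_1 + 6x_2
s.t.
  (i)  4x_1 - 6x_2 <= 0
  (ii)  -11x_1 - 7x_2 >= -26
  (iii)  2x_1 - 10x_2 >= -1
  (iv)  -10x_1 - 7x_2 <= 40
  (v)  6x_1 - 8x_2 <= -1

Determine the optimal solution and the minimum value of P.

x_1 = -30/11, x_2 = -20/11, minimum P = -300/11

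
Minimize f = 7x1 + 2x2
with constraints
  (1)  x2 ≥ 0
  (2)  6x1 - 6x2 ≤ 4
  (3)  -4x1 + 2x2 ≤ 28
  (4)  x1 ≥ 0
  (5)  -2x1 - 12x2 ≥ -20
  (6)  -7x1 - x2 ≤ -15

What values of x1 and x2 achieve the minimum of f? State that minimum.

Vertices and f = 7x1 + 2x2:
  (2, 4/3) → f = 50/3
  (47/24, 31/24) → f = 391/24
  (80/41, 55/41) → f = 670/41

The optimum lies where 6x1 - 6x2 = 4 and -7x1 - x2 = -15.
Solving simultaneously gives x1 = 47/24, x2 = 31/24.

x1 = 47/24, x2 = 31/24, minimum f = 391/24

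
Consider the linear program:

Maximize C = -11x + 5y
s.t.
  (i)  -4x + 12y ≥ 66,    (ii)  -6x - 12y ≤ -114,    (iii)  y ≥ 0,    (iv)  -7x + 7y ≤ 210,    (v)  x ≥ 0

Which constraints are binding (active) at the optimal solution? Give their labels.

Extreme points and C = -11x + 5y:
  (24/5, 71/10) → C = -173/10
  (0, 19/2) → C = 95/2
  (0, 30) → C = 150
The feasible region is unbounded (it extends along (3, 1), (1, 1)), but C strictly decreases along every unbounded feasible direction, so there is no improving ray and the maximum is attained at a vertex.

The maximum is at (0, 30). Substituting into each constraint, equality holds for (iv) and (v); the remaining constraints have slack.

(iv) and (v)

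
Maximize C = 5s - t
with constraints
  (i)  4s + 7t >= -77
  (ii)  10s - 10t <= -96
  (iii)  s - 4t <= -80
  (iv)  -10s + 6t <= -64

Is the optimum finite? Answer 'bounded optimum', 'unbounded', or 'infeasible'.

From the feasible point (152/5, 40), moving in the direction (10, 10) keeps every constraint satisfied while C increases without bound.

unbounded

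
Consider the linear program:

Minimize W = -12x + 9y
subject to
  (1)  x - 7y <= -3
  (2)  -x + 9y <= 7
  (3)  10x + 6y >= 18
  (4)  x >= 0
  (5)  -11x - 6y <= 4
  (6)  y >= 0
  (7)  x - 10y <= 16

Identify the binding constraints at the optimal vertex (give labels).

Corner points and W = -12x + 9y:
  (11, 2) → W = -114
  (27/19, 12/19) → W = -216/19
  (5/4, 11/12) → W = -27/4

The minimum is at (11, 2). Substituting into each constraint, equality holds for (1) and (2); the remaining constraints have slack.

(1) and (2)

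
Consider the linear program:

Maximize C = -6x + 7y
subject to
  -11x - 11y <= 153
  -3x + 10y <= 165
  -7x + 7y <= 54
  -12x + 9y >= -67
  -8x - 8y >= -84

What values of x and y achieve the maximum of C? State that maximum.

x = 39/28, y = 255/28, maximum C = 1551/28

Extreme points and C = -6x + 7y:
  (-1665/154, -477/154) → C = 6651/154
  (-640/231, -2573/231) → C = -14171/231
  (39/28, 255/28) → C = 1551/28
  (323/42, 59/21) → C = -556/21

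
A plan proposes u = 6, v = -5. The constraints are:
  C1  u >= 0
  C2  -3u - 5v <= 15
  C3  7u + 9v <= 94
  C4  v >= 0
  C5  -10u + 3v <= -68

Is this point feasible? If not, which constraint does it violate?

Constraint C4: v = -5, which is not ≥ 0. All other constraints are satisfied.

not feasible — violates C4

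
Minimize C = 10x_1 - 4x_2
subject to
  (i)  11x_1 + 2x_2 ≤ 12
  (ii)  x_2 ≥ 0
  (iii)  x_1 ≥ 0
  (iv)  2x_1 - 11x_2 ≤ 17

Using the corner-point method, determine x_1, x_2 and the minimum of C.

x_1 = 0, x_2 = 6, minimum C = -24

At the optimal vertex, 11x_1 + 2x_2 = 12 and x_1 = 0.
Solving simultaneously gives x_1 = 0, x_2 = 6.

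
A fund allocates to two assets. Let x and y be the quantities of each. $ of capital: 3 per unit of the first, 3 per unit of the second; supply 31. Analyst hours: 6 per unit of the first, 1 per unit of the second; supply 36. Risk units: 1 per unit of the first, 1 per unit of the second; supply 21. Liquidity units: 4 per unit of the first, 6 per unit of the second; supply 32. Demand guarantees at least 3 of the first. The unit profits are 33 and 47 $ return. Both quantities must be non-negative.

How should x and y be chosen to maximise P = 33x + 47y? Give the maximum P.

Extreme points and P = 33x + 47y:
  (6, 0) → P = 198
  (3, 0) → P = 99
  (23/4, 3/2) → P = 1041/4
  (3, 10/3) → P = 767/3

The binding constraints are 6x + y = 36 and 4x + 6y = 32.
Solving simultaneously gives x = 23/4, y = 3/2.

x = 23/4, y = 3/2, maximum P = 1041/4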